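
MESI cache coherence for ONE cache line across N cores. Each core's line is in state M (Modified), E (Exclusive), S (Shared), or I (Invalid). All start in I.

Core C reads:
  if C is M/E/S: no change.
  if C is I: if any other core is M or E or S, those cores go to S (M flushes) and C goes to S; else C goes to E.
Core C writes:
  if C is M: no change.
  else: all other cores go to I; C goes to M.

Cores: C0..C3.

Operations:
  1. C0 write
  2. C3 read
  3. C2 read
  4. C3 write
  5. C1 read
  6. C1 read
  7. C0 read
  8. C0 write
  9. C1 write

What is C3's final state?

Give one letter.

Op 1: C0 write [C0 write: invalidate none -> C0=M] -> [M,I,I,I]
Op 2: C3 read [C3 read from I: others=['C0=M'] -> C3=S, others downsized to S] -> [S,I,I,S]
Op 3: C2 read [C2 read from I: others=['C0=S', 'C3=S'] -> C2=S, others downsized to S] -> [S,I,S,S]
Op 4: C3 write [C3 write: invalidate ['C0=S', 'C2=S'] -> C3=M] -> [I,I,I,M]
Op 5: C1 read [C1 read from I: others=['C3=M'] -> C1=S, others downsized to S] -> [I,S,I,S]
Op 6: C1 read [C1 read: already in S, no change] -> [I,S,I,S]
Op 7: C0 read [C0 read from I: others=['C1=S', 'C3=S'] -> C0=S, others downsized to S] -> [S,S,I,S]
Op 8: C0 write [C0 write: invalidate ['C1=S', 'C3=S'] -> C0=M] -> [M,I,I,I]
Op 9: C1 write [C1 write: invalidate ['C0=M'] -> C1=M] -> [I,M,I,I]

Answer: I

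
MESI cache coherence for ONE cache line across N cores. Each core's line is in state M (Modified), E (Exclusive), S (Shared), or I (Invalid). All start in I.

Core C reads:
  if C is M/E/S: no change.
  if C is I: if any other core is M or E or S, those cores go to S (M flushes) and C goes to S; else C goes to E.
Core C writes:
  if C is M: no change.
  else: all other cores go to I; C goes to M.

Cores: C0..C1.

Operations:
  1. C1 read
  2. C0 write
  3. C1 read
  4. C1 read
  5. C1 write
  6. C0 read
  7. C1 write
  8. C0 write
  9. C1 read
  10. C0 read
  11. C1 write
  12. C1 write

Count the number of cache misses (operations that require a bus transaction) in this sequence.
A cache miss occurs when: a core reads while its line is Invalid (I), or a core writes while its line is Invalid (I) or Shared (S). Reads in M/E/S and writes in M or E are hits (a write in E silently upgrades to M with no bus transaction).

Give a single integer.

Op 1: C1 read [C1 read from I: no other sharers -> C1=E (exclusive)] -> [I,E] [MISS #1: read from I]
Op 2: C0 write [C0 write: invalidate ['C1=E'] -> C0=M] -> [M,I] [MISS #2: write from I]
Op 3: C1 read [C1 read from I: others=['C0=M'] -> C1=S, others downsized to S] -> [S,S] [MISS #3: read from I]
Op 4: C1 read [C1 read: already in S, no change] -> [S,S] [hit: read from S]
Op 5: C1 write [C1 write: invalidate ['C0=S'] -> C1=M] -> [I,M] [MISS #4: write from S]
Op 6: C0 read [C0 read from I: others=['C1=M'] -> C0=S, others downsized to S] -> [S,S] [MISS #5: read from I]
Op 7: C1 write [C1 write: invalidate ['C0=S'] -> C1=M] -> [I,M] [MISS #6: write from S]
Op 8: C0 write [C0 write: invalidate ['C1=M'] -> C0=M] -> [M,I] [MISS #7: write from I]
Op 9: C1 read [C1 read from I: others=['C0=M'] -> C1=S, others downsized to S] -> [S,S] [MISS #8: read from I]
Op 10: C0 read [C0 read: already in S, no change] -> [S,S] [hit: read from S]
Op 11: C1 write [C1 write: invalidate ['C0=S'] -> C1=M] -> [I,M] [MISS #9: write from S]
Op 12: C1 write [C1 write: already M (modified), no change] -> [I,M] [hit: write from M]

Answer: 9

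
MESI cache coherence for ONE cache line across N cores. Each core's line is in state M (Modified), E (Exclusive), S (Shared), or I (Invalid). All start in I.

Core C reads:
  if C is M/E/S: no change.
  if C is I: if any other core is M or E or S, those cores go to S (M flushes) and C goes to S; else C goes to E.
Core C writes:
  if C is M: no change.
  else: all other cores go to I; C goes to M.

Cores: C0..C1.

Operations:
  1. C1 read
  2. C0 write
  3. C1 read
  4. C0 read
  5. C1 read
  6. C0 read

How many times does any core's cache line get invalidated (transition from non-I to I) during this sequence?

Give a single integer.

Op 1: C1 read [C1 read from I: no other sharers -> C1=E (exclusive)] -> [I,E] (invalidations this op: 0; running total: 0)
Op 2: C0 write [C0 write: invalidate ['C1=E'] -> C0=M] -> [M,I] (invalidations this op: 1; running total: 1)
Op 3: C1 read [C1 read from I: others=['C0=M'] -> C1=S, others downsized to S] -> [S,S] (invalidations this op: 0; running total: 1)
Op 4: C0 read [C0 read: already in S, no change] -> [S,S] (invalidations this op: 0; running total: 1)
Op 5: C1 read [C1 read: already in S, no change] -> [S,S] (invalidations this op: 0; running total: 1)
Op 6: C0 read [C0 read: already in S, no change] -> [S,S] (invalidations this op: 0; running total: 1)

Answer: 1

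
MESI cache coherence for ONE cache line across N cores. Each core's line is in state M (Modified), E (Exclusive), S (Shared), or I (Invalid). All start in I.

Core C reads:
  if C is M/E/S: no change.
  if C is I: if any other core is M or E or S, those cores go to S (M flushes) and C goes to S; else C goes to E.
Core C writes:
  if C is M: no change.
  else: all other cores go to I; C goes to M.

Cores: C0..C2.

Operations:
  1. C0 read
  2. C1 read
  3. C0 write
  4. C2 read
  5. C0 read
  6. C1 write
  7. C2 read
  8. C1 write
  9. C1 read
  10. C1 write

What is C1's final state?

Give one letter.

Op 1: C0 read [C0 read from I: no other sharers -> C0=E (exclusive)] -> [E,I,I]
Op 2: C1 read [C1 read from I: others=['C0=E'] -> C1=S, others downsized to S] -> [S,S,I]
Op 3: C0 write [C0 write: invalidate ['C1=S'] -> C0=M] -> [M,I,I]
Op 4: C2 read [C2 read from I: others=['C0=M'] -> C2=S, others downsized to S] -> [S,I,S]
Op 5: C0 read [C0 read: already in S, no change] -> [S,I,S]
Op 6: C1 write [C1 write: invalidate ['C0=S', 'C2=S'] -> C1=M] -> [I,M,I]
Op 7: C2 read [C2 read from I: others=['C1=M'] -> C2=S, others downsized to S] -> [I,S,S]
Op 8: C1 write [C1 write: invalidate ['C2=S'] -> C1=M] -> [I,M,I]
Op 9: C1 read [C1 read: already in M, no change] -> [I,M,I]
Op 10: C1 write [C1 write: already M (modified), no change] -> [I,M,I]

Answer: M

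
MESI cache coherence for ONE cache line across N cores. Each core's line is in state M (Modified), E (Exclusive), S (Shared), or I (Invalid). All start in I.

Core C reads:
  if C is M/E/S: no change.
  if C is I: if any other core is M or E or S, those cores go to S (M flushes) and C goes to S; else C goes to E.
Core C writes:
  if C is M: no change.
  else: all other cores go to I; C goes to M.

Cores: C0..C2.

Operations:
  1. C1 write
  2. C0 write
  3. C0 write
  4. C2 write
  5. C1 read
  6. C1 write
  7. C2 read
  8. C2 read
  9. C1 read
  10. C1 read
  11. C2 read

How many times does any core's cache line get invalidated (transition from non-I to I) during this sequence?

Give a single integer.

Answer: 3

Derivation:
Op 1: C1 write [C1 write: invalidate none -> C1=M] -> [I,M,I] (invalidations this op: 0; running total: 0)
Op 2: C0 write [C0 write: invalidate ['C1=M'] -> C0=M] -> [M,I,I] (invalidations this op: 1; running total: 1)
Op 3: C0 write [C0 write: already M (modified), no change] -> [M,I,I] (invalidations this op: 0; running total: 1)
Op 4: C2 write [C2 write: invalidate ['C0=M'] -> C2=M] -> [I,I,M] (invalidations this op: 1; running total: 2)
Op 5: C1 read [C1 read from I: others=['C2=M'] -> C1=S, others downsized to S] -> [I,S,S] (invalidations this op: 0; running total: 2)
Op 6: C1 write [C1 write: invalidate ['C2=S'] -> C1=M] -> [I,M,I] (invalidations this op: 1; running total: 3)
Op 7: C2 read [C2 read from I: others=['C1=M'] -> C2=S, others downsized to S] -> [I,S,S] (invalidations this op: 0; running total: 3)
Op 8: C2 read [C2 read: already in S, no change] -> [I,S,S] (invalidations this op: 0; running total: 3)
Op 9: C1 read [C1 read: already in S, no change] -> [I,S,S] (invalidations this op: 0; running total: 3)
Op 10: C1 read [C1 read: already in S, no change] -> [I,S,S] (invalidations this op: 0; running total: 3)
Op 11: C2 read [C2 read: already in S, no change] -> [I,S,S] (invalidations this op: 0; running total: 3)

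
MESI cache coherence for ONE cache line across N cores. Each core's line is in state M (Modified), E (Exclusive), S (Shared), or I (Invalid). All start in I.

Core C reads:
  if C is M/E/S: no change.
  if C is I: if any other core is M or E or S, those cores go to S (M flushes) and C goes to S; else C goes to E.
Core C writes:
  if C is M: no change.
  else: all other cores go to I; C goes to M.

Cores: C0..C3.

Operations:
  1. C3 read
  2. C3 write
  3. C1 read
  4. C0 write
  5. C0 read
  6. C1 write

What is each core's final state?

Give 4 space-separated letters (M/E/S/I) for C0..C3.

Answer: I M I I

Derivation:
Op 1: C3 read [C3 read from I: no other sharers -> C3=E (exclusive)] -> [I,I,I,E]
Op 2: C3 write [C3 write: invalidate none -> C3=M] -> [I,I,I,M]
Op 3: C1 read [C1 read from I: others=['C3=M'] -> C1=S, others downsized to S] -> [I,S,I,S]
Op 4: C0 write [C0 write: invalidate ['C1=S', 'C3=S'] -> C0=M] -> [M,I,I,I]
Op 5: C0 read [C0 read: already in M, no change] -> [M,I,I,I]
Op 6: C1 write [C1 write: invalidate ['C0=M'] -> C1=M] -> [I,M,I,I]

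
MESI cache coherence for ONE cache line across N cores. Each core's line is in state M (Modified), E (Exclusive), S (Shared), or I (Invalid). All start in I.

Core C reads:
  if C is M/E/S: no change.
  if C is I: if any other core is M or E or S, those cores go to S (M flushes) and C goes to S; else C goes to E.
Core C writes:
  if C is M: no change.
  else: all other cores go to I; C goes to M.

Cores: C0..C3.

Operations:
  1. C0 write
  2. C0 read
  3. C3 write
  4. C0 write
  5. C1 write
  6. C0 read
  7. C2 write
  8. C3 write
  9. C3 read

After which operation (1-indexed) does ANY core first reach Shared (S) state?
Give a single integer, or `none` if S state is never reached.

Op 1: C0 write [C0 write: invalidate none -> C0=M] -> [M,I,I,I]
Op 2: C0 read [C0 read: already in M, no change] -> [M,I,I,I]
Op 3: C3 write [C3 write: invalidate ['C0=M'] -> C3=M] -> [I,I,I,M]
Op 4: C0 write [C0 write: invalidate ['C3=M'] -> C0=M] -> [M,I,I,I]
Op 5: C1 write [C1 write: invalidate ['C0=M'] -> C1=M] -> [I,M,I,I]
Op 6: C0 read [C0 read from I: others=['C1=M'] -> C0=S, others downsized to S] -> [S,S,I,I]
  -> First S state at op 6; remaining ops need not be traced.

Answer: 6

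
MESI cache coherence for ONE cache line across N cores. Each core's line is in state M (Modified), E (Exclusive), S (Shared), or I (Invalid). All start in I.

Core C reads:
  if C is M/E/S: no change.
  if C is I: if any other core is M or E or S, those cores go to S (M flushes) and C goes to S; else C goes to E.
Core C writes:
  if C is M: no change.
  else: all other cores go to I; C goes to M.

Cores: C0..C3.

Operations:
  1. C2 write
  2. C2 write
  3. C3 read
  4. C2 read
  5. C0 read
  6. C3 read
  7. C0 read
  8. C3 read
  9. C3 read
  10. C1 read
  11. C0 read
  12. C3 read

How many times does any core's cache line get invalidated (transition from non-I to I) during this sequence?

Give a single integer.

Op 1: C2 write [C2 write: invalidate none -> C2=M] -> [I,I,M,I] (invalidations this op: 0; running total: 0)
Op 2: C2 write [C2 write: already M (modified), no change] -> [I,I,M,I] (invalidations this op: 0; running total: 0)
Op 3: C3 read [C3 read from I: others=['C2=M'] -> C3=S, others downsized to S] -> [I,I,S,S] (invalidations this op: 0; running total: 0)
Op 4: C2 read [C2 read: already in S, no change] -> [I,I,S,S] (invalidations this op: 0; running total: 0)
Op 5: C0 read [C0 read from I: others=['C2=S', 'C3=S'] -> C0=S, others downsized to S] -> [S,I,S,S] (invalidations this op: 0; running total: 0)
Op 6: C3 read [C3 read: already in S, no change] -> [S,I,S,S] (invalidations this op: 0; running total: 0)
Op 7: C0 read [C0 read: already in S, no change] -> [S,I,S,S] (invalidations this op: 0; running total: 0)
Op 8: C3 read [C3 read: already in S, no change] -> [S,I,S,S] (invalidations this op: 0; running total: 0)
Op 9: C3 read [C3 read: already in S, no change] -> [S,I,S,S] (invalidations this op: 0; running total: 0)
Op 10: C1 read [C1 read from I: others=['C0=S', 'C2=S', 'C3=S'] -> C1=S, others downsized to S] -> [S,S,S,S] (invalidations this op: 0; running total: 0)
Op 11: C0 read [C0 read: already in S, no change] -> [S,S,S,S] (invalidations this op: 0; running total: 0)
Op 12: C3 read [C3 read: already in S, no change] -> [S,S,S,S] (invalidations this op: 0; running total: 0)

Answer: 0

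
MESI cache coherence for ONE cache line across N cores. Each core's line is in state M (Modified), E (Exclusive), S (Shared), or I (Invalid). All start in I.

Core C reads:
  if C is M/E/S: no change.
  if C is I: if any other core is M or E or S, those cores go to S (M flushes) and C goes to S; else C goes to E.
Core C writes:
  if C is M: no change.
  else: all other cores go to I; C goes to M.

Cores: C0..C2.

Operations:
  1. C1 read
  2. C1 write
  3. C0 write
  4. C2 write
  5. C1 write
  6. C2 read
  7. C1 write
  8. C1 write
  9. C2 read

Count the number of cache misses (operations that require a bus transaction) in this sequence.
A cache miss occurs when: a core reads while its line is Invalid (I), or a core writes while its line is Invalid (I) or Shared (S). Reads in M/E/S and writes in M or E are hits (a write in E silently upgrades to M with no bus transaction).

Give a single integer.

Op 1: C1 read [C1 read from I: no other sharers -> C1=E (exclusive)] -> [I,E,I] [MISS #1: read from I]
Op 2: C1 write [C1 write: invalidate none -> C1=M] -> [I,M,I] [hit: write from E is a silent E->M upgrade, no bus transaction]
Op 3: C0 write [C0 write: invalidate ['C1=M'] -> C0=M] -> [M,I,I] [MISS #2: write from I]
Op 4: C2 write [C2 write: invalidate ['C0=M'] -> C2=M] -> [I,I,M] [MISS #3: write from I]
Op 5: C1 write [C1 write: invalidate ['C2=M'] -> C1=M] -> [I,M,I] [MISS #4: write from I]
Op 6: C2 read [C2 read from I: others=['C1=M'] -> C2=S, others downsized to S] -> [I,S,S] [MISS #5: read from I]
Op 7: C1 write [C1 write: invalidate ['C2=S'] -> C1=M] -> [I,M,I] [MISS #6: write from S]
Op 8: C1 write [C1 write: already M (modified), no change] -> [I,M,I] [hit: write from M]
Op 9: C2 read [C2 read from I: others=['C1=M'] -> C2=S, others downsized to S] -> [I,S,S] [MISS #7: read from I]

Answer: 7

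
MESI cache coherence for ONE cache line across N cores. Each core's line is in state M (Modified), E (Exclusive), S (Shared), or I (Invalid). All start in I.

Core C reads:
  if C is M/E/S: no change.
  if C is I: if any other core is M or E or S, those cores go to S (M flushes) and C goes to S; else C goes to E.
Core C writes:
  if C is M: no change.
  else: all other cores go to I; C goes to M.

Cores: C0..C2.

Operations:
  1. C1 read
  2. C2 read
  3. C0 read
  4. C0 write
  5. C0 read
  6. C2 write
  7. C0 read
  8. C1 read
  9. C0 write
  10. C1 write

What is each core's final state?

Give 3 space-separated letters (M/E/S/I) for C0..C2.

Op 1: C1 read [C1 read from I: no other sharers -> C1=E (exclusive)] -> [I,E,I]
Op 2: C2 read [C2 read from I: others=['C1=E'] -> C2=S, others downsized to S] -> [I,S,S]
Op 3: C0 read [C0 read from I: others=['C1=S', 'C2=S'] -> C0=S, others downsized to S] -> [S,S,S]
Op 4: C0 write [C0 write: invalidate ['C1=S', 'C2=S'] -> C0=M] -> [M,I,I]
Op 5: C0 read [C0 read: already in M, no change] -> [M,I,I]
Op 6: C2 write [C2 write: invalidate ['C0=M'] -> C2=M] -> [I,I,M]
Op 7: C0 read [C0 read from I: others=['C2=M'] -> C0=S, others downsized to S] -> [S,I,S]
Op 8: C1 read [C1 read from I: others=['C0=S', 'C2=S'] -> C1=S, others downsized to S] -> [S,S,S]
Op 9: C0 write [C0 write: invalidate ['C1=S', 'C2=S'] -> C0=M] -> [M,I,I]
Op 10: C1 write [C1 write: invalidate ['C0=M'] -> C1=M] -> [I,M,I]

Answer: I M I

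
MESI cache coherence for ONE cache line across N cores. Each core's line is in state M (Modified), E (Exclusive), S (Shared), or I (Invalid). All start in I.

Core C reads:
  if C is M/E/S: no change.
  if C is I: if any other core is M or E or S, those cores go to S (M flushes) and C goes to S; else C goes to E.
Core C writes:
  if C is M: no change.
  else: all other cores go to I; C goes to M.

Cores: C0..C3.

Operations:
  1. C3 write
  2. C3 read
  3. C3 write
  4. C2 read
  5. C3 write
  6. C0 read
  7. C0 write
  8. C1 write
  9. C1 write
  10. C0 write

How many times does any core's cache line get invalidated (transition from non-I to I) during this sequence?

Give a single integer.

Op 1: C3 write [C3 write: invalidate none -> C3=M] -> [I,I,I,M] (invalidations this op: 0; running total: 0)
Op 2: C3 read [C3 read: already in M, no change] -> [I,I,I,M] (invalidations this op: 0; running total: 0)
Op 3: C3 write [C3 write: already M (modified), no change] -> [I,I,I,M] (invalidations this op: 0; running total: 0)
Op 4: C2 read [C2 read from I: others=['C3=M'] -> C2=S, others downsized to S] -> [I,I,S,S] (invalidations this op: 0; running total: 0)
Op 5: C3 write [C3 write: invalidate ['C2=S'] -> C3=M] -> [I,I,I,M] (invalidations this op: 1; running total: 1)
Op 6: C0 read [C0 read from I: others=['C3=M'] -> C0=S, others downsized to S] -> [S,I,I,S] (invalidations this op: 0; running total: 1)
Op 7: C0 write [C0 write: invalidate ['C3=S'] -> C0=M] -> [M,I,I,I] (invalidations this op: 1; running total: 2)
Op 8: C1 write [C1 write: invalidate ['C0=M'] -> C1=M] -> [I,M,I,I] (invalidations this op: 1; running total: 3)
Op 9: C1 write [C1 write: already M (modified), no change] -> [I,M,I,I] (invalidations this op: 0; running total: 3)
Op 10: C0 write [C0 write: invalidate ['C1=M'] -> C0=M] -> [M,I,I,I] (invalidations this op: 1; running total: 4)

Answer: 4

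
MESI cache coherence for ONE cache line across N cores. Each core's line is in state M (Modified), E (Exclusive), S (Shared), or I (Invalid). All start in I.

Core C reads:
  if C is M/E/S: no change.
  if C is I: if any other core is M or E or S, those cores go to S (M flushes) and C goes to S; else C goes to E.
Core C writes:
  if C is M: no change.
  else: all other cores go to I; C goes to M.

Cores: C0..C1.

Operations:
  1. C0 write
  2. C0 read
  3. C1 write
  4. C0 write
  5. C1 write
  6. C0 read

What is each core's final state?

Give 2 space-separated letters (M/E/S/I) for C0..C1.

Op 1: C0 write [C0 write: invalidate none -> C0=M] -> [M,I]
Op 2: C0 read [C0 read: already in M, no change] -> [M,I]
Op 3: C1 write [C1 write: invalidate ['C0=M'] -> C1=M] -> [I,M]
Op 4: C0 write [C0 write: invalidate ['C1=M'] -> C0=M] -> [M,I]
Op 5: C1 write [C1 write: invalidate ['C0=M'] -> C1=M] -> [I,M]
Op 6: C0 read [C0 read from I: others=['C1=M'] -> C0=S, others downsized to S] -> [S,S]

Answer: S S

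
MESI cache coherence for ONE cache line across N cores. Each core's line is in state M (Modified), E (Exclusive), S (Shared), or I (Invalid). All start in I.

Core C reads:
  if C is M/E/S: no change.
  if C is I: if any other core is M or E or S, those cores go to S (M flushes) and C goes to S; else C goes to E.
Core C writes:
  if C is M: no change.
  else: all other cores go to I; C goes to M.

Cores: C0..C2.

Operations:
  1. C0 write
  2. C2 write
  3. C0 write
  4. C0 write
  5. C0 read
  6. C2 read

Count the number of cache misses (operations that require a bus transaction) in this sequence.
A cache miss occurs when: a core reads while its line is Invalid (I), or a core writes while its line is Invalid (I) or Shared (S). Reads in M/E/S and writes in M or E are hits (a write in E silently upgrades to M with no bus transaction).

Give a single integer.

Answer: 4

Derivation:
Op 1: C0 write [C0 write: invalidate none -> C0=M] -> [M,I,I] [MISS #1: write from I]
Op 2: C2 write [C2 write: invalidate ['C0=M'] -> C2=M] -> [I,I,M] [MISS #2: write from I]
Op 3: C0 write [C0 write: invalidate ['C2=M'] -> C0=M] -> [M,I,I] [MISS #3: write from I]
Op 4: C0 write [C0 write: already M (modified), no change] -> [M,I,I] [hit: write from M]
Op 5: C0 read [C0 read: already in M, no change] -> [M,I,I] [hit: read from M]
Op 6: C2 read [C2 read from I: others=['C0=M'] -> C2=S, others downsized to S] -> [S,I,S] [MISS #4: read from I]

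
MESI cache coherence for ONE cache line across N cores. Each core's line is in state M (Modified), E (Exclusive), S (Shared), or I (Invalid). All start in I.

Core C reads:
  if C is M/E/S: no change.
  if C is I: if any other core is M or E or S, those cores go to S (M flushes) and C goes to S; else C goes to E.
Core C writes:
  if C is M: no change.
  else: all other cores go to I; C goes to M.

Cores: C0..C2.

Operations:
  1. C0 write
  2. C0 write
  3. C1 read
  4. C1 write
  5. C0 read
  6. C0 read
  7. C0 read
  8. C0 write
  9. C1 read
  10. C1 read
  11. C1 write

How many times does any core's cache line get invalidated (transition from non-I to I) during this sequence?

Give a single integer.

Answer: 3

Derivation:
Op 1: C0 write [C0 write: invalidate none -> C0=M] -> [M,I,I] (invalidations this op: 0; running total: 0)
Op 2: C0 write [C0 write: already M (modified), no change] -> [M,I,I] (invalidations this op: 0; running total: 0)
Op 3: C1 read [C1 read from I: others=['C0=M'] -> C1=S, others downsized to S] -> [S,S,I] (invalidations this op: 0; running total: 0)
Op 4: C1 write [C1 write: invalidate ['C0=S'] -> C1=M] -> [I,M,I] (invalidations this op: 1; running total: 1)
Op 5: C0 read [C0 read from I: others=['C1=M'] -> C0=S, others downsized to S] -> [S,S,I] (invalidations this op: 0; running total: 1)
Op 6: C0 read [C0 read: already in S, no change] -> [S,S,I] (invalidations this op: 0; running total: 1)
Op 7: C0 read [C0 read: already in S, no change] -> [S,S,I] (invalidations this op: 0; running total: 1)
Op 8: C0 write [C0 write: invalidate ['C1=S'] -> C0=M] -> [M,I,I] (invalidations this op: 1; running total: 2)
Op 9: C1 read [C1 read from I: others=['C0=M'] -> C1=S, others downsized to S] -> [S,S,I] (invalidations this op: 0; running total: 2)
Op 10: C1 read [C1 read: already in S, no change] -> [S,S,I] (invalidations this op: 0; running total: 2)
Op 11: C1 write [C1 write: invalidate ['C0=S'] -> C1=M] -> [I,M,I] (invalidations this op: 1; running total: 3)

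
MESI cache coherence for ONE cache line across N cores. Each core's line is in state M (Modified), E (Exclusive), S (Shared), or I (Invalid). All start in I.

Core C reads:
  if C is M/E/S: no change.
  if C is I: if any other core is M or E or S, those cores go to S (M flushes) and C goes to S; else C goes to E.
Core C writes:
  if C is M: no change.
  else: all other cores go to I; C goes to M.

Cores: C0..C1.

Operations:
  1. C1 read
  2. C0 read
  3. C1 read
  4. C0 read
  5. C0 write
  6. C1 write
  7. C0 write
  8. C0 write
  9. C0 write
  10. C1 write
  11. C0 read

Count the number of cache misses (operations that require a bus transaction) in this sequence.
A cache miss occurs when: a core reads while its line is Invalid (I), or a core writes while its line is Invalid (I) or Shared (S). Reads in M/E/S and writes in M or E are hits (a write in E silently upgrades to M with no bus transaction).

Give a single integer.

Op 1: C1 read [C1 read from I: no other sharers -> C1=E (exclusive)] -> [I,E] [MISS #1: read from I]
Op 2: C0 read [C0 read from I: others=['C1=E'] -> C0=S, others downsized to S] -> [S,S] [MISS #2: read from I]
Op 3: C1 read [C1 read: already in S, no change] -> [S,S] [hit: read from S]
Op 4: C0 read [C0 read: already in S, no change] -> [S,S] [hit: read from S]
Op 5: C0 write [C0 write: invalidate ['C1=S'] -> C0=M] -> [M,I] [MISS #3: write from S]
Op 6: C1 write [C1 write: invalidate ['C0=M'] -> C1=M] -> [I,M] [MISS #4: write from I]
Op 7: C0 write [C0 write: invalidate ['C1=M'] -> C0=M] -> [M,I] [MISS #5: write from I]
Op 8: C0 write [C0 write: already M (modified), no change] -> [M,I] [hit: write from M]
Op 9: C0 write [C0 write: already M (modified), no change] -> [M,I] [hit: write from M]
Op 10: C1 write [C1 write: invalidate ['C0=M'] -> C1=M] -> [I,M] [MISS #6: write from I]
Op 11: C0 read [C0 read from I: others=['C1=M'] -> C0=S, others downsized to S] -> [S,S] [MISS #7: read from I]

Answer: 7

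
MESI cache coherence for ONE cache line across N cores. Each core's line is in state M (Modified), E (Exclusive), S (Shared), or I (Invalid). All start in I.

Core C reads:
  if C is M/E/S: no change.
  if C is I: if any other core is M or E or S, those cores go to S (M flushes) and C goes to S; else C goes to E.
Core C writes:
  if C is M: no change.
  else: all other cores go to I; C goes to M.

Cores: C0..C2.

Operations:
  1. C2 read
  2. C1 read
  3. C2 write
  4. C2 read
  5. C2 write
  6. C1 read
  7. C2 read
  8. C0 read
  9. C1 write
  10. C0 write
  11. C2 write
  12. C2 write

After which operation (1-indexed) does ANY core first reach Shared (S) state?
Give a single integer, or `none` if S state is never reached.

Op 1: C2 read [C2 read from I: no other sharers -> C2=E (exclusive)] -> [I,I,E]
Op 2: C1 read [C1 read from I: others=['C2=E'] -> C1=S, others downsized to S] -> [I,S,S]
  -> First S state at op 2; remaining ops need not be traced.

Answer: 2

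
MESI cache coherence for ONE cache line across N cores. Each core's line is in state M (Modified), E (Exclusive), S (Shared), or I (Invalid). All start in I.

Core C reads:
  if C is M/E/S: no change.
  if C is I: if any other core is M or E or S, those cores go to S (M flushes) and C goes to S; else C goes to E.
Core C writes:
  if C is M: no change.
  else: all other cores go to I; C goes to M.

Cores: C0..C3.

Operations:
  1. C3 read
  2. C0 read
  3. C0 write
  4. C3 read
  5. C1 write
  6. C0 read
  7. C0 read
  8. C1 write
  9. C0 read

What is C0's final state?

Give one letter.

Answer: S

Derivation:
Op 1: C3 read [C3 read from I: no other sharers -> C3=E (exclusive)] -> [I,I,I,E]
Op 2: C0 read [C0 read from I: others=['C3=E'] -> C0=S, others downsized to S] -> [S,I,I,S]
Op 3: C0 write [C0 write: invalidate ['C3=S'] -> C0=M] -> [M,I,I,I]
Op 4: C3 read [C3 read from I: others=['C0=M'] -> C3=S, others downsized to S] -> [S,I,I,S]
Op 5: C1 write [C1 write: invalidate ['C0=S', 'C3=S'] -> C1=M] -> [I,M,I,I]
Op 6: C0 read [C0 read from I: others=['C1=M'] -> C0=S, others downsized to S] -> [S,S,I,I]
Op 7: C0 read [C0 read: already in S, no change] -> [S,S,I,I]
Op 8: C1 write [C1 write: invalidate ['C0=S'] -> C1=M] -> [I,M,I,I]
Op 9: C0 read [C0 read from I: others=['C1=M'] -> C0=S, others downsized to S] -> [S,S,I,I]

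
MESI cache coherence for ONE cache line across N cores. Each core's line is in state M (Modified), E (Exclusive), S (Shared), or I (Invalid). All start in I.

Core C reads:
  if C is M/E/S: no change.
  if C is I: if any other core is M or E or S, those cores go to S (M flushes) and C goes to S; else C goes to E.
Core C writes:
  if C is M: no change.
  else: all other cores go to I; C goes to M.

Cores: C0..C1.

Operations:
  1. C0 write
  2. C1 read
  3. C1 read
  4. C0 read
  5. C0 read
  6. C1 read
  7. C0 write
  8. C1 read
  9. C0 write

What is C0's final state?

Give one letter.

Op 1: C0 write [C0 write: invalidate none -> C0=M] -> [M,I]
Op 2: C1 read [C1 read from I: others=['C0=M'] -> C1=S, others downsized to S] -> [S,S]
Op 3: C1 read [C1 read: already in S, no change] -> [S,S]
Op 4: C0 read [C0 read: already in S, no change] -> [S,S]
Op 5: C0 read [C0 read: already in S, no change] -> [S,S]
Op 6: C1 read [C1 read: already in S, no change] -> [S,S]
Op 7: C0 write [C0 write: invalidate ['C1=S'] -> C0=M] -> [M,I]
Op 8: C1 read [C1 read from I: others=['C0=M'] -> C1=S, others downsized to S] -> [S,S]
Op 9: C0 write [C0 write: invalidate ['C1=S'] -> C0=M] -> [M,I]

Answer: M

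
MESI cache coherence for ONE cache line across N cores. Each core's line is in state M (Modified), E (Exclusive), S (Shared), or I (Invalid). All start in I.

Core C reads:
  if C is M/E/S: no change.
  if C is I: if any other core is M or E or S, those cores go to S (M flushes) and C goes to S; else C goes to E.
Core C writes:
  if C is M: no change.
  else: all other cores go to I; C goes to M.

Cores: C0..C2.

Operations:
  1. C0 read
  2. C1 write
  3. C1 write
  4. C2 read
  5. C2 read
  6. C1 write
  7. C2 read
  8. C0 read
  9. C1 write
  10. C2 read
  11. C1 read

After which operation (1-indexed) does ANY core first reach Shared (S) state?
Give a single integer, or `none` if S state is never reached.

Answer: 4

Derivation:
Op 1: C0 read [C0 read from I: no other sharers -> C0=E (exclusive)] -> [E,I,I]
Op 2: C1 write [C1 write: invalidate ['C0=E'] -> C1=M] -> [I,M,I]
Op 3: C1 write [C1 write: already M (modified), no change] -> [I,M,I]
Op 4: C2 read [C2 read from I: others=['C1=M'] -> C2=S, others downsized to S] -> [I,S,S]
  -> First S state at op 4; remaining ops need not be traced.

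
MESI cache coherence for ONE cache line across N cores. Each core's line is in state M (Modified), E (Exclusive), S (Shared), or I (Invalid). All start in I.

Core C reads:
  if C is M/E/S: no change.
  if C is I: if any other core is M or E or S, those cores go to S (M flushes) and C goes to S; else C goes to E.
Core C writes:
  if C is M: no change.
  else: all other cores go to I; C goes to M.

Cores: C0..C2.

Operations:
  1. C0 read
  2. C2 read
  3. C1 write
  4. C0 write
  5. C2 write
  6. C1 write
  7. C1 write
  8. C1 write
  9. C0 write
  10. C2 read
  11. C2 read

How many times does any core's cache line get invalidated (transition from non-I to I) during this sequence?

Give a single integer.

Op 1: C0 read [C0 read from I: no other sharers -> C0=E (exclusive)] -> [E,I,I] (invalidations this op: 0; running total: 0)
Op 2: C2 read [C2 read from I: others=['C0=E'] -> C2=S, others downsized to S] -> [S,I,S] (invalidations this op: 0; running total: 0)
Op 3: C1 write [C1 write: invalidate ['C0=S', 'C2=S'] -> C1=M] -> [I,M,I] (invalidations this op: 2; running total: 2)
Op 4: C0 write [C0 write: invalidate ['C1=M'] -> C0=M] -> [M,I,I] (invalidations this op: 1; running total: 3)
Op 5: C2 write [C2 write: invalidate ['C0=M'] -> C2=M] -> [I,I,M] (invalidations this op: 1; running total: 4)
Op 6: C1 write [C1 write: invalidate ['C2=M'] -> C1=M] -> [I,M,I] (invalidations this op: 1; running total: 5)
Op 7: C1 write [C1 write: already M (modified), no change] -> [I,M,I] (invalidations this op: 0; running total: 5)
Op 8: C1 write [C1 write: already M (modified), no change] -> [I,M,I] (invalidations this op: 0; running total: 5)
Op 9: C0 write [C0 write: invalidate ['C1=M'] -> C0=M] -> [M,I,I] (invalidations this op: 1; running total: 6)
Op 10: C2 read [C2 read from I: others=['C0=M'] -> C2=S, others downsized to S] -> [S,I,S] (invalidations this op: 0; running total: 6)
Op 11: C2 read [C2 read: already in S, no change] -> [S,I,S] (invalidations this op: 0; running total: 6)

Answer: 6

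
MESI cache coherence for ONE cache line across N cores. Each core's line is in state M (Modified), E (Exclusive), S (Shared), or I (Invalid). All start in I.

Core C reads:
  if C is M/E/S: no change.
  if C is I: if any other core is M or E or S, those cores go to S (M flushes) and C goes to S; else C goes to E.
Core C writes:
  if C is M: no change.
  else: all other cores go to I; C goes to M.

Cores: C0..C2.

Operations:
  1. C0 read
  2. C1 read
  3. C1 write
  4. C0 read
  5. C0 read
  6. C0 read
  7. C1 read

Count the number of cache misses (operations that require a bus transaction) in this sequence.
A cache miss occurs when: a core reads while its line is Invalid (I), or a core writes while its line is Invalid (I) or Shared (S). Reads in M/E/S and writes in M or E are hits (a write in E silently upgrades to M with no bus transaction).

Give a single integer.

Op 1: C0 read [C0 read from I: no other sharers -> C0=E (exclusive)] -> [E,I,I] [MISS #1: read from I]
Op 2: C1 read [C1 read from I: others=['C0=E'] -> C1=S, others downsized to S] -> [S,S,I] [MISS #2: read from I]
Op 3: C1 write [C1 write: invalidate ['C0=S'] -> C1=M] -> [I,M,I] [MISS #3: write from S]
Op 4: C0 read [C0 read from I: others=['C1=M'] -> C0=S, others downsized to S] -> [S,S,I] [MISS #4: read from I]
Op 5: C0 read [C0 read: already in S, no change] -> [S,S,I] [hit: read from S]
Op 6: C0 read [C0 read: already in S, no change] -> [S,S,I] [hit: read from S]
Op 7: C1 read [C1 read: already in S, no change] -> [S,S,I] [hit: read from S]

Answer: 4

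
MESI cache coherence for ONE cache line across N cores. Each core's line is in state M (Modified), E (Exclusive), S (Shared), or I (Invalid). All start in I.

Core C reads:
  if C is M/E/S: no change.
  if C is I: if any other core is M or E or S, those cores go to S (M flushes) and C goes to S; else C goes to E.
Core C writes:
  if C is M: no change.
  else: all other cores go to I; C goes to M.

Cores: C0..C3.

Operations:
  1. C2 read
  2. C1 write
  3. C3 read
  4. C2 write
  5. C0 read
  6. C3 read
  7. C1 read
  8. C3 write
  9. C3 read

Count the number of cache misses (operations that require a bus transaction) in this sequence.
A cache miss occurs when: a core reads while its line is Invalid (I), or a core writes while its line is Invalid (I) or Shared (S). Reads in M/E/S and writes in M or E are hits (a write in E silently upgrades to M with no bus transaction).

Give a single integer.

Op 1: C2 read [C2 read from I: no other sharers -> C2=E (exclusive)] -> [I,I,E,I] [MISS #1: read from I]
Op 2: C1 write [C1 write: invalidate ['C2=E'] -> C1=M] -> [I,M,I,I] [MISS #2: write from I]
Op 3: C3 read [C3 read from I: others=['C1=M'] -> C3=S, others downsized to S] -> [I,S,I,S] [MISS #3: read from I]
Op 4: C2 write [C2 write: invalidate ['C1=S', 'C3=S'] -> C2=M] -> [I,I,M,I] [MISS #4: write from I]
Op 5: C0 read [C0 read from I: others=['C2=M'] -> C0=S, others downsized to S] -> [S,I,S,I] [MISS #5: read from I]
Op 6: C3 read [C3 read from I: others=['C0=S', 'C2=S'] -> C3=S, others downsized to S] -> [S,I,S,S] [MISS #6: read from I]
Op 7: C1 read [C1 read from I: others=['C0=S', 'C2=S', 'C3=S'] -> C1=S, others downsized to S] -> [S,S,S,S] [MISS #7: read from I]
Op 8: C3 write [C3 write: invalidate ['C0=S', 'C1=S', 'C2=S'] -> C3=M] -> [I,I,I,M] [MISS #8: write from S]
Op 9: C3 read [C3 read: already in M, no change] -> [I,I,I,M] [hit: read from M]

Answer: 8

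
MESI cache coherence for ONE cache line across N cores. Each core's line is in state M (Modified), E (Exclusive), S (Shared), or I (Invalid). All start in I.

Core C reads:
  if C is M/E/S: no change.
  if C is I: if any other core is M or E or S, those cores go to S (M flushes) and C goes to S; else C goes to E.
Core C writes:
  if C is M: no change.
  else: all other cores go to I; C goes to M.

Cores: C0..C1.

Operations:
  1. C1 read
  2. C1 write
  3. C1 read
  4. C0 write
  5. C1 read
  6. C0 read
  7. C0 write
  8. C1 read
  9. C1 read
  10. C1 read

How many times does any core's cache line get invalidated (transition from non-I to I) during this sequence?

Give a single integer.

Answer: 2

Derivation:
Op 1: C1 read [C1 read from I: no other sharers -> C1=E (exclusive)] -> [I,E] (invalidations this op: 0; running total: 0)
Op 2: C1 write [C1 write: invalidate none -> C1=M] -> [I,M] (invalidations this op: 0; running total: 0)
Op 3: C1 read [C1 read: already in M, no change] -> [I,M] (invalidations this op: 0; running total: 0)
Op 4: C0 write [C0 write: invalidate ['C1=M'] -> C0=M] -> [M,I] (invalidations this op: 1; running total: 1)
Op 5: C1 read [C1 read from I: others=['C0=M'] -> C1=S, others downsized to S] -> [S,S] (invalidations this op: 0; running total: 1)
Op 6: C0 read [C0 read: already in S, no change] -> [S,S] (invalidations this op: 0; running total: 1)
Op 7: C0 write [C0 write: invalidate ['C1=S'] -> C0=M] -> [M,I] (invalidations this op: 1; running total: 2)
Op 8: C1 read [C1 read from I: others=['C0=M'] -> C1=S, others downsized to S] -> [S,S] (invalidations this op: 0; running total: 2)
Op 9: C1 read [C1 read: already in S, no change] -> [S,S] (invalidations this op: 0; running total: 2)
Op 10: C1 read [C1 read: already in S, no change] -> [S,S] (invalidations this op: 0; running total: 2)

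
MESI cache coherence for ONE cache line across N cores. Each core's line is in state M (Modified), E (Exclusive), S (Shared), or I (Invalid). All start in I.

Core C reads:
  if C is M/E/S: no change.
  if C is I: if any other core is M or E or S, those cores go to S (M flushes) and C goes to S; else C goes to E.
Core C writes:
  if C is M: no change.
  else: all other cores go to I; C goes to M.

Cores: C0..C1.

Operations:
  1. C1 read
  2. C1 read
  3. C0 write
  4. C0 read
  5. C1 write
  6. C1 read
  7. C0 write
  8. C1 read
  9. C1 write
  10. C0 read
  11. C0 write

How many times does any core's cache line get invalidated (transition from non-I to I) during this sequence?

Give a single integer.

Answer: 5

Derivation:
Op 1: C1 read [C1 read from I: no other sharers -> C1=E (exclusive)] -> [I,E] (invalidations this op: 0; running total: 0)
Op 2: C1 read [C1 read: already in E, no change] -> [I,E] (invalidations this op: 0; running total: 0)
Op 3: C0 write [C0 write: invalidate ['C1=E'] -> C0=M] -> [M,I] (invalidations this op: 1; running total: 1)
Op 4: C0 read [C0 read: already in M, no change] -> [M,I] (invalidations this op: 0; running total: 1)
Op 5: C1 write [C1 write: invalidate ['C0=M'] -> C1=M] -> [I,M] (invalidations this op: 1; running total: 2)
Op 6: C1 read [C1 read: already in M, no change] -> [I,M] (invalidations this op: 0; running total: 2)
Op 7: C0 write [C0 write: invalidate ['C1=M'] -> C0=M] -> [M,I] (invalidations this op: 1; running total: 3)
Op 8: C1 read [C1 read from I: others=['C0=M'] -> C1=S, others downsized to S] -> [S,S] (invalidations this op: 0; running total: 3)
Op 9: C1 write [C1 write: invalidate ['C0=S'] -> C1=M] -> [I,M] (invalidations this op: 1; running total: 4)
Op 10: C0 read [C0 read from I: others=['C1=M'] -> C0=S, others downsized to S] -> [S,S] (invalidations this op: 0; running total: 4)
Op 11: C0 write [C0 write: invalidate ['C1=S'] -> C0=M] -> [M,I] (invalidations this op: 1; running total: 5)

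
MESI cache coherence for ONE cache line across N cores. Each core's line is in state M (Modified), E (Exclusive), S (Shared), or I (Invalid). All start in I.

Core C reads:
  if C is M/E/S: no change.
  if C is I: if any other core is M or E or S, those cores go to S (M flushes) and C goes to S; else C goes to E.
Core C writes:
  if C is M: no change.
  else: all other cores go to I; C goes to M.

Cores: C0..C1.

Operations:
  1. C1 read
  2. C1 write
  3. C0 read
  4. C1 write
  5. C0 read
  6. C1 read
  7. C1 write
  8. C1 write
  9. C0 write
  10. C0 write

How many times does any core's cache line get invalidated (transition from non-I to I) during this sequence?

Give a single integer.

Op 1: C1 read [C1 read from I: no other sharers -> C1=E (exclusive)] -> [I,E] (invalidations this op: 0; running total: 0)
Op 2: C1 write [C1 write: invalidate none -> C1=M] -> [I,M] (invalidations this op: 0; running total: 0)
Op 3: C0 read [C0 read from I: others=['C1=M'] -> C0=S, others downsized to S] -> [S,S] (invalidations this op: 0; running total: 0)
Op 4: C1 write [C1 write: invalidate ['C0=S'] -> C1=M] -> [I,M] (invalidations this op: 1; running total: 1)
Op 5: C0 read [C0 read from I: others=['C1=M'] -> C0=S, others downsized to S] -> [S,S] (invalidations this op: 0; running total: 1)
Op 6: C1 read [C1 read: already in S, no change] -> [S,S] (invalidations this op: 0; running total: 1)
Op 7: C1 write [C1 write: invalidate ['C0=S'] -> C1=M] -> [I,M] (invalidations this op: 1; running total: 2)
Op 8: C1 write [C1 write: already M (modified), no change] -> [I,M] (invalidations this op: 0; running total: 2)
Op 9: C0 write [C0 write: invalidate ['C1=M'] -> C0=M] -> [M,I] (invalidations this op: 1; running total: 3)
Op 10: C0 write [C0 write: already M (modified), no change] -> [M,I] (invalidations this op: 0; running total: 3)

Answer: 3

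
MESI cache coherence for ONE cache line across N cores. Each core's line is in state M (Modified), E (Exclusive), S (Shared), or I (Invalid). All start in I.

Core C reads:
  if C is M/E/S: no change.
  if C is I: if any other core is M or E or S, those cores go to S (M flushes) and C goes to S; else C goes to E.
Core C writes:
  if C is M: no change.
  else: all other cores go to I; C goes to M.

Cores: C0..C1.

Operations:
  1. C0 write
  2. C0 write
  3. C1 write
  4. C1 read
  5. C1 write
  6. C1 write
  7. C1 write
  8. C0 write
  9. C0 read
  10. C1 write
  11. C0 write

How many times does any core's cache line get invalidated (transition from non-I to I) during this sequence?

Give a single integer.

Answer: 4

Derivation:
Op 1: C0 write [C0 write: invalidate none -> C0=M] -> [M,I] (invalidations this op: 0; running total: 0)
Op 2: C0 write [C0 write: already M (modified), no change] -> [M,I] (invalidations this op: 0; running total: 0)
Op 3: C1 write [C1 write: invalidate ['C0=M'] -> C1=M] -> [I,M] (invalidations this op: 1; running total: 1)
Op 4: C1 read [C1 read: already in M, no change] -> [I,M] (invalidations this op: 0; running total: 1)
Op 5: C1 write [C1 write: already M (modified), no change] -> [I,M] (invalidations this op: 0; running total: 1)
Op 6: C1 write [C1 write: already M (modified), no change] -> [I,M] (invalidations this op: 0; running total: 1)
Op 7: C1 write [C1 write: already M (modified), no change] -> [I,M] (invalidations this op: 0; running total: 1)
Op 8: C0 write [C0 write: invalidate ['C1=M'] -> C0=M] -> [M,I] (invalidations this op: 1; running total: 2)
Op 9: C0 read [C0 read: already in M, no change] -> [M,I] (invalidations this op: 0; running total: 2)
Op 10: C1 write [C1 write: invalidate ['C0=M'] -> C1=M] -> [I,M] (invalidations this op: 1; running total: 3)
Op 11: C0 write [C0 write: invalidate ['C1=M'] -> C0=M] -> [M,I] (invalidations this op: 1; running total: 4)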